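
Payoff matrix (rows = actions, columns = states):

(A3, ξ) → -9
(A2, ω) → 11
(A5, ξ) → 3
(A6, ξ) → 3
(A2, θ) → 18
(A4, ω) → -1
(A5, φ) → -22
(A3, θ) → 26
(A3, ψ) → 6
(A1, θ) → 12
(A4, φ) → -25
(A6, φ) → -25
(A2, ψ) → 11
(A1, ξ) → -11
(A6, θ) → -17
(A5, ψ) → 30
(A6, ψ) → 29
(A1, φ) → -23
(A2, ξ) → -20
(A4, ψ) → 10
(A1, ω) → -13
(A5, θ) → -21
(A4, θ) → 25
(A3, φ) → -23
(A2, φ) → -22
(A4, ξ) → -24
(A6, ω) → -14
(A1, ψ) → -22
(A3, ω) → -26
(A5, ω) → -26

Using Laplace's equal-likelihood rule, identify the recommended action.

A2

Row averages: A1=-11.4, A2=-0.4, A3=-5.2, A4=-3, A5=-7.2, A6=-4.8
Highest average = -0.4 → A2.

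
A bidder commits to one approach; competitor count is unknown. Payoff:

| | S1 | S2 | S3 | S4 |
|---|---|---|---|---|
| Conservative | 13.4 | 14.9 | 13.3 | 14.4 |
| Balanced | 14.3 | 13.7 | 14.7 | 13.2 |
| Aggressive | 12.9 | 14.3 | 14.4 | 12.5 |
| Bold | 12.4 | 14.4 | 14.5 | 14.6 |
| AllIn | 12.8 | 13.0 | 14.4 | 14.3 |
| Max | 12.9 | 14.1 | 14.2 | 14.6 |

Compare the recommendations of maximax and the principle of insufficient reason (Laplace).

Row maxima: Conservative=14.9, Balanced=14.7, Aggressive=14.4, Bold=14.6, AllIn=14.4, Max=14.6
Best best-case = 14.9 → Conservative.
Row averages: Conservative=14, Balanced=13.975, Aggressive=13.525, Bold=13.975, AllIn=13.625, Max=13.95
Highest average = 14 → Conservative.

maximax → Conservative; laplace → Conservative (agree)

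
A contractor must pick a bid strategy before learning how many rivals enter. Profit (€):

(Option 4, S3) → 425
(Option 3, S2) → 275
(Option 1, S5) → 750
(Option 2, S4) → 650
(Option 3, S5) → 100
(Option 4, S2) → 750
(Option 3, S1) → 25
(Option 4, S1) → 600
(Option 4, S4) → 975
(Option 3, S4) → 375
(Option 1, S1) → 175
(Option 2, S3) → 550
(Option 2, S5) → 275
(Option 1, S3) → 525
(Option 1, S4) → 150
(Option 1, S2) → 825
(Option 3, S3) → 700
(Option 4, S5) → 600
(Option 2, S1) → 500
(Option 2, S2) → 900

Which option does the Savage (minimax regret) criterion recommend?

Option 4

Column bests: S1=600, S2=900, S3=700, S4=975, S5=750.
Option 1 regrets: 425, 75, 175, 825, 0 → max 825
Option 2 regrets: 100, 0, 150, 325, 475 → max 475
Option 3 regrets: 575, 625, 0, 600, 650 → max 650
Option 4 regrets: 0, 150, 275, 0, 150 → max 275
Smallest max regret = 275 → Option 4.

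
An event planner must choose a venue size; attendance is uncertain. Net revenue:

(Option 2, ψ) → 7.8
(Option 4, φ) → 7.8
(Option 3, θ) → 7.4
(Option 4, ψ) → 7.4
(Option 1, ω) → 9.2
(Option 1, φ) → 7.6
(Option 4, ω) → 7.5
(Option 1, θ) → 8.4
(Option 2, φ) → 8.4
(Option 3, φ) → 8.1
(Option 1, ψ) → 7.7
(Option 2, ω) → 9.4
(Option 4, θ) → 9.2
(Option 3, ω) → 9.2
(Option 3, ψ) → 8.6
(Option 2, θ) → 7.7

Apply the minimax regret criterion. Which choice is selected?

Option 1

Column bests: θ=9.2, φ=8.4, ψ=8.6, ω=9.4.
Option 1 regrets: 0.8, 0.8, 0.9, 0.2 → max 0.9
Option 2 regrets: 1.5, 0.0, 0.8, 0.0 → max 1.5
Option 3 regrets: 1.8, 0.3, 0.0, 0.2 → max 1.8
Option 4 regrets: 0.0, 0.6, 1.2, 1.9 → max 1.9
Smallest max regret = 0.9 → Option 1.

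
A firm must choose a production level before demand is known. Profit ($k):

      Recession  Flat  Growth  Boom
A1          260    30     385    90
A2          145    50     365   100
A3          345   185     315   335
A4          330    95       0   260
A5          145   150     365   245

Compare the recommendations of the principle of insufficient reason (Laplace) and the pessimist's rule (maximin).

laplace → A3; maximin → A3 (agree)

Row averages: A1=191.25, A2=165, A3=295, A4=171.25, A5=226.25
Highest average = 295 → A3.
Row minima: A1=30, A2=50, A3=185, A4=0, A5=145
Best worst-case = 185 → A3.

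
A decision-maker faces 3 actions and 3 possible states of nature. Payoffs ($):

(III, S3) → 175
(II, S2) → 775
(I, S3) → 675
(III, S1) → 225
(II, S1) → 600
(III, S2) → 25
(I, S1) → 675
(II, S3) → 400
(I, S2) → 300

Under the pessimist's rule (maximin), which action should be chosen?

II

Row minima: I=300, II=400, III=25
Best worst-case = 400 → II.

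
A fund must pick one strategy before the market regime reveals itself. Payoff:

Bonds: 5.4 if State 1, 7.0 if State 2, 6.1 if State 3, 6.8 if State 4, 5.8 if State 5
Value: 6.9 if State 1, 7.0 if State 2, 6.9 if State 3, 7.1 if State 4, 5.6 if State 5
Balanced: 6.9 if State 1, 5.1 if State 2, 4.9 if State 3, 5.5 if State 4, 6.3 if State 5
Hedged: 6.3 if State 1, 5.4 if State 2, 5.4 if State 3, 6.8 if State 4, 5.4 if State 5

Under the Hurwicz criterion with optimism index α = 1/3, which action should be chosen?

Value

Bonds: 1/3·7.0 + 2/3·5.4 = 89/15
Value: 1/3·7.1 + 2/3·5.6 = 6.1
Balanced: 1/3·6.9 + 2/3·4.9 = 167/30
Hedged: 1/3·6.8 + 2/3·5.4 = 88/15
Highest Hurwicz score = 6.1 → Value.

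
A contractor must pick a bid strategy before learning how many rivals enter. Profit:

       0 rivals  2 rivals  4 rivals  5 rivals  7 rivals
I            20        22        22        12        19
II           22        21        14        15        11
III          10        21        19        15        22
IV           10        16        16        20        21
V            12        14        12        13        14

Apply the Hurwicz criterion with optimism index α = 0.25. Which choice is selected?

I: 0.25·22 + 0.75·12 = 14.5
II: 0.25·22 + 0.75·11 = 13.75
III: 0.25·22 + 0.75·10 = 13
IV: 0.25·21 + 0.75·10 = 12.75
V: 0.25·14 + 0.75·12 = 12.5
Highest Hurwicz score = 14.5 → I.

I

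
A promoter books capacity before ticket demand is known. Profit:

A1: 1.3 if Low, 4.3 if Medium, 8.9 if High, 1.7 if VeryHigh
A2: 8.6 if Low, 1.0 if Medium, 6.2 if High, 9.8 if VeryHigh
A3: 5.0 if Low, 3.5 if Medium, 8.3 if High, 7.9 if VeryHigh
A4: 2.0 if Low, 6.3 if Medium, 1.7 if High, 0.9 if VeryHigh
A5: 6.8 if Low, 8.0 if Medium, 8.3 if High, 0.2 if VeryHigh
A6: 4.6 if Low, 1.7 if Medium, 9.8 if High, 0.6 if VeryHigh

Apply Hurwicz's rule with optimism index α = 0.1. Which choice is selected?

A3

A1: 0.1·8.9 + 0.9·1.3 = 2.06
A2: 0.1·9.8 + 0.9·1.0 = 1.88
A3: 0.1·8.3 + 0.9·3.5 = 3.98
A4: 0.1·6.3 + 0.9·0.9 = 1.44
A5: 0.1·8.3 + 0.9·0.2 = 1.01
A6: 0.1·9.8 + 0.9·0.6 = 1.52
Highest Hurwicz score = 3.98 → A3.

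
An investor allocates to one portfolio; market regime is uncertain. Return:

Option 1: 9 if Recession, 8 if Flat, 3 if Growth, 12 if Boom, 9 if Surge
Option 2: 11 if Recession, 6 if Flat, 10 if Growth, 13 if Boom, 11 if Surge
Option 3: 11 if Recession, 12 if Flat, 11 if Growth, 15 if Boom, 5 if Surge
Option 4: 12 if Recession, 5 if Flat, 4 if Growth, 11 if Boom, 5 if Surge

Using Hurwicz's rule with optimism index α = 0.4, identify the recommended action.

Option 1: 0.4·12 + 0.6·3 = 6.6
Option 2: 0.4·13 + 0.6·6 = 8.8
Option 3: 0.4·15 + 0.6·5 = 9
Option 4: 0.4·12 + 0.6·4 = 7.2
Highest Hurwicz score = 9 → Option 3.

Option 3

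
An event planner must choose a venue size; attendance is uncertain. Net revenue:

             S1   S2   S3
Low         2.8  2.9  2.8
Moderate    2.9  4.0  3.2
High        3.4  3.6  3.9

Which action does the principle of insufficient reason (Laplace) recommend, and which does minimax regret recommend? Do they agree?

Row averages: Low=17/6, Moderate=101/30, High=109/30
Highest average = 109/30 → High.
Column bests: S1=3.4, S2=4.0, S3=3.9.
Low regrets: 0.6, 1.1, 1.1 → max 1.1
Moderate regrets: 0.5, 0.0, 0.7 → max 0.7
High regrets: 0.0, 0.4, 0.0 → max 0.4
Smallest max regret = 0.4 → High.

laplace → High; minimax regret → High (agree)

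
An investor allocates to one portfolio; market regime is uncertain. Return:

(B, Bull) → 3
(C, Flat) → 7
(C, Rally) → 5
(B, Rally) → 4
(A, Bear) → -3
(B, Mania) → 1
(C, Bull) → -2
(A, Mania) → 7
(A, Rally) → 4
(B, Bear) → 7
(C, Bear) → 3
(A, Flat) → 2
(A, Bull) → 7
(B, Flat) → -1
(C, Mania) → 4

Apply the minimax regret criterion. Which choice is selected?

B

Column bests: Bear=7, Flat=7, Bull=7, Rally=5, Mania=7.
A regrets: 10, 5, 0, 1, 0 → max 10
B regrets: 0, 8, 4, 1, 6 → max 8
C regrets: 4, 0, 9, 0, 3 → max 9
Smallest max regret = 8 → B.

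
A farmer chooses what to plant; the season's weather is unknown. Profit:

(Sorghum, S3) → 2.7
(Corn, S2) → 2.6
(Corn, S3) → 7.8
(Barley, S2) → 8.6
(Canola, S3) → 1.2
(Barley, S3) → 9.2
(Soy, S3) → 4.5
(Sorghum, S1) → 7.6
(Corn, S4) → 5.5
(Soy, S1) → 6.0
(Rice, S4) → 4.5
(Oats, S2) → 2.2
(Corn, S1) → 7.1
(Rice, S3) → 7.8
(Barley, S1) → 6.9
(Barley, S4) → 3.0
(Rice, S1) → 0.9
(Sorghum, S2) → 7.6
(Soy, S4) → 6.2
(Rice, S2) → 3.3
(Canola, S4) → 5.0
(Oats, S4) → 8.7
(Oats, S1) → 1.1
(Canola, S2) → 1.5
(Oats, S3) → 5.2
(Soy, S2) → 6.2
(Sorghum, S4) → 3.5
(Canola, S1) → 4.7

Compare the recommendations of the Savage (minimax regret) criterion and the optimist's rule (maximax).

Column bests: S1=7.6, S2=8.6, S3=9.2, S4=8.7.
Corn regrets: 0.5, 6.0, 1.4, 3.2 → max 6.0
Rice regrets: 6.7, 5.3, 1.4, 4.2 → max 6.7
Sorghum regrets: 0.0, 1.0, 6.5, 5.2 → max 6.5
Soy regrets: 1.6, 2.4, 4.7, 2.5 → max 4.7
Oats regrets: 6.5, 6.4, 4.0, 0.0 → max 6.5
Canola regrets: 2.9, 7.1, 8.0, 3.7 → max 8.0
Barley regrets: 0.7, 0.0, 0.0, 5.7 → max 5.7
Smallest max regret = 4.7 → Soy.
Row maxima: Corn=7.8, Rice=7.8, Sorghum=7.6, Soy=6.2, Oats=8.7, Canola=5.0, Barley=9.2
Best best-case = 9.2 → Barley.

minimax regret → Soy; maximax → Barley (disagree)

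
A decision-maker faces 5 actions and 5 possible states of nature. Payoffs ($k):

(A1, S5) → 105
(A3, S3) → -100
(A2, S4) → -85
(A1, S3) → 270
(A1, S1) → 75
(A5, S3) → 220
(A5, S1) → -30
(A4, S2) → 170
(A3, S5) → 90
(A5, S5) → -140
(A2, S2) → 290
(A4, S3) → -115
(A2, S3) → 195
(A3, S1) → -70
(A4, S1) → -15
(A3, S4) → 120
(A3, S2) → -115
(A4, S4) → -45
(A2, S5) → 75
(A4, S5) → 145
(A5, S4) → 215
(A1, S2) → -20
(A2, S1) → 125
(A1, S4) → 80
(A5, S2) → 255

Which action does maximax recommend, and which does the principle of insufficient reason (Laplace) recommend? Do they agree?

maximax → A2; laplace → A2 (agree)

Row maxima: A1=270, A2=290, A3=120, A4=170, A5=255
Best best-case = 290 → A2.
Row averages: A1=102, A2=120, A3=-15, A4=28, A5=104
Highest average = 120 → A2.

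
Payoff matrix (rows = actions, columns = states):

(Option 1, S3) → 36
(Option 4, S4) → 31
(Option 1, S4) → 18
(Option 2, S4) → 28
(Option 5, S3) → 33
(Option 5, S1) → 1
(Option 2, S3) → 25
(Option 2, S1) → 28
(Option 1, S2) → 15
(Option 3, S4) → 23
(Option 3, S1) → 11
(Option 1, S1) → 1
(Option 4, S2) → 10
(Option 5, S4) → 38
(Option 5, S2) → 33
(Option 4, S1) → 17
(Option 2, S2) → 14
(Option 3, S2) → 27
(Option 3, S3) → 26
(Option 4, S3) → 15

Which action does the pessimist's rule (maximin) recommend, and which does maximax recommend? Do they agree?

maximin → Option 2; maximax → Option 5 (disagree)

Row minima: Option 1=1, Option 2=14, Option 3=11, Option 4=10, Option 5=1
Best worst-case = 14 → Option 2.
Row maxima: Option 1=36, Option 2=28, Option 3=27, Option 4=31, Option 5=38
Best best-case = 38 → Option 5.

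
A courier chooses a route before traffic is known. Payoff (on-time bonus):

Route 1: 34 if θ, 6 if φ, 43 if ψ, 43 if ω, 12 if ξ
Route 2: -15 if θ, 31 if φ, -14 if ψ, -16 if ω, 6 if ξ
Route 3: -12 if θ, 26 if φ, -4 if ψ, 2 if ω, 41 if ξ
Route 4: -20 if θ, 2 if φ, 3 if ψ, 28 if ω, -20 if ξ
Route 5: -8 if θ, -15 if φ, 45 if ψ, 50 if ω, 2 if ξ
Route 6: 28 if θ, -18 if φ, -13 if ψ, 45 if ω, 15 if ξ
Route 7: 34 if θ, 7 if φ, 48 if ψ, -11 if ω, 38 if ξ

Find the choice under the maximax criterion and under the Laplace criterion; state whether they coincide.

maximax → Route 5; laplace → Route 1 (disagree)

Row maxima: Route 1=43, Route 2=31, Route 3=41, Route 4=28, Route 5=50, Route 6=45, Route 7=48
Best best-case = 50 → Route 5.
Row averages: Route 1=27.6, Route 2=-1.6, Route 3=10.6, Route 4=-1.4, Route 5=14.8, Route 6=11.4, Route 7=23.2
Highest average = 27.6 → Route 1.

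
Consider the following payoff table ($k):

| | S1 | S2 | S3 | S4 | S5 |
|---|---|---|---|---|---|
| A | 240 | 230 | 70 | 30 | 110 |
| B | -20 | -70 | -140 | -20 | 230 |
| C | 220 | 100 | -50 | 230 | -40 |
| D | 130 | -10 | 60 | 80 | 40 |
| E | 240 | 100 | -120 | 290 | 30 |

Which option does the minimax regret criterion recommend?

E

Column bests: S1=240, S2=230, S3=70, S4=290, S5=230.
A regrets: 0, 0, 0, 260, 120 → max 260
B regrets: 260, 300, 210, 310, 0 → max 310
C regrets: 20, 130, 120, 60, 270 → max 270
D regrets: 110, 240, 10, 210, 190 → max 240
E regrets: 0, 130, 190, 0, 200 → max 200
Smallest max regret = 200 → E.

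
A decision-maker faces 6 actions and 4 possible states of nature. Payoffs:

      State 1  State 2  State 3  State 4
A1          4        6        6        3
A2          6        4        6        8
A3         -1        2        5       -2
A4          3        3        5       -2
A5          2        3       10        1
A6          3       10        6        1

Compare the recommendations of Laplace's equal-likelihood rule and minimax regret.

laplace → A2; minimax regret → A1 (disagree)

Row averages: A1=4.75, A2=6, A3=1, A4=2.25, A5=4, A6=5
Highest average = 6 → A2.
Column bests: State 1=6, State 2=10, State 3=10, State 4=8.
A1 regrets: 2, 4, 4, 5 → max 5
A2 regrets: 0, 6, 4, 0 → max 6
A3 regrets: 7, 8, 5, 10 → max 10
A4 regrets: 3, 7, 5, 10 → max 10
A5 regrets: 4, 7, 0, 7 → max 7
A6 regrets: 3, 0, 4, 7 → max 7
Smallest max regret = 5 → A1.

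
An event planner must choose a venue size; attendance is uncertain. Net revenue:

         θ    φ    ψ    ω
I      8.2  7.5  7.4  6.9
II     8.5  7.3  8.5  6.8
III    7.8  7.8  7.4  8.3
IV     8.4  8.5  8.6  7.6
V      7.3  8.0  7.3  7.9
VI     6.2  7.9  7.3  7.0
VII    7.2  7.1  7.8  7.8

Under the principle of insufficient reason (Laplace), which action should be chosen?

IV

Row averages: I=7.5, II=7.775, III=7.825, IV=8.275, V=7.625, VI=7.1, VII=7.475
Highest average = 8.275 → IV.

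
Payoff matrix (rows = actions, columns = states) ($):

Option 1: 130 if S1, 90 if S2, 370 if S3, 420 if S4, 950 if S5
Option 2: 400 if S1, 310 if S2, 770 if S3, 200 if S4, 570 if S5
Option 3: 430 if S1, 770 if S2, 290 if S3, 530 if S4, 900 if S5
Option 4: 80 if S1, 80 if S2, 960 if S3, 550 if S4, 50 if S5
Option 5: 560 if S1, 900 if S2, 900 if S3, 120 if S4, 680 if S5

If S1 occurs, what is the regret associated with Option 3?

Best payoff under S1 is 560.
Regret = 560 − 430 = 130.

130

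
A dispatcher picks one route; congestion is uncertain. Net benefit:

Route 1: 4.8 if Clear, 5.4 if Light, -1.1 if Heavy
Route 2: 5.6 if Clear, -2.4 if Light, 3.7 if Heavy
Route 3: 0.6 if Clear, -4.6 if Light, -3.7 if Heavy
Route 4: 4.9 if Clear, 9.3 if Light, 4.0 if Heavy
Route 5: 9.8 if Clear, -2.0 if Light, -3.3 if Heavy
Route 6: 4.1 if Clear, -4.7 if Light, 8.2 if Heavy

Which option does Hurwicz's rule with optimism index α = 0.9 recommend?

Route 1: 0.9·5.4 + 0.1·(-1.1) = 4.75
Route 2: 0.9·5.6 + 0.1·(-2.4) = 4.8
Route 3: 0.9·0.6 + 0.1·(-4.6) = 0.08
Route 4: 0.9·9.3 + 0.1·4.0 = 8.77
Route 5: 0.9·9.8 + 0.1·(-3.3) = 8.49
Route 6: 0.9·8.2 + 0.1·(-4.7) = 6.91
Highest Hurwicz score = 8.77 → Route 4.

Route 4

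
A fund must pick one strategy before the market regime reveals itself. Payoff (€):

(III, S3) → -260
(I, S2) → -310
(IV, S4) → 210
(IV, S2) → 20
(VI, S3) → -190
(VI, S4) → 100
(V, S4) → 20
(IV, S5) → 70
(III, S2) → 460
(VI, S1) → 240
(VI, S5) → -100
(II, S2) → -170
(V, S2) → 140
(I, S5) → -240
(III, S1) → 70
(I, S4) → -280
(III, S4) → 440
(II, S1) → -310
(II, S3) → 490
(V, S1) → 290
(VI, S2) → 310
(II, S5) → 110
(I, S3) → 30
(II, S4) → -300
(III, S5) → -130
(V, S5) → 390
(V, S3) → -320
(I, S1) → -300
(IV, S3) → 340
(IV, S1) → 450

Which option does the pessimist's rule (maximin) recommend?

IV

Row minima: I=-310, II=-310, III=-260, IV=20, V=-320, VI=-190
Best worst-case = 20 → IV.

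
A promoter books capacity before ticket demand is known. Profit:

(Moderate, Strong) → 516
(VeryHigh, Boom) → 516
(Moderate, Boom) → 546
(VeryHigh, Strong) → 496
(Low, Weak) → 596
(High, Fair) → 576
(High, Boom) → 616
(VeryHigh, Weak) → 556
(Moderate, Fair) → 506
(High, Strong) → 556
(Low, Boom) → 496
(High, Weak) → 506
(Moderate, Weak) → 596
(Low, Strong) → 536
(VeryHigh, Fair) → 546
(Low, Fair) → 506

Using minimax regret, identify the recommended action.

Column bests: Weak=596, Fair=576, Strong=556, Boom=616.
Low regrets: 0, 70, 20, 120 → max 120
Moderate regrets: 0, 70, 40, 70 → max 70
High regrets: 90, 0, 0, 0 → max 90
VeryHigh regrets: 40, 30, 60, 100 → max 100
Smallest max regret = 70 → Moderate.

Moderate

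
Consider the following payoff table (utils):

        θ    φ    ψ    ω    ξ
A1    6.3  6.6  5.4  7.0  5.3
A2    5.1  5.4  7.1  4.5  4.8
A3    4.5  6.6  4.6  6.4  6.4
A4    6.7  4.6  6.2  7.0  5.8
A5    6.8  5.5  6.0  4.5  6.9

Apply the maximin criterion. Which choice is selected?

A1

Row minima: A1=5.3, A2=4.5, A3=4.5, A4=4.6, A5=4.5
Best worst-case = 5.3 → A1.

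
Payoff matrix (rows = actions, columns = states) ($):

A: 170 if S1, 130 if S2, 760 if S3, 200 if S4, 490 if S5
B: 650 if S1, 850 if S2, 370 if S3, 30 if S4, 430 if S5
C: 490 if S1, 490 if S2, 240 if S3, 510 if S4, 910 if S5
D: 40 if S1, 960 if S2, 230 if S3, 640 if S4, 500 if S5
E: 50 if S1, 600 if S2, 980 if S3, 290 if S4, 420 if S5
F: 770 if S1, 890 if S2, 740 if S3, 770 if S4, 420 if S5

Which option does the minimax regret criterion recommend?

Column bests: S1=770, S2=960, S3=980, S4=770, S5=910.
A regrets: 600, 830, 220, 570, 420 → max 830
B regrets: 120, 110, 610, 740, 480 → max 740
C regrets: 280, 470, 740, 260, 0 → max 740
D regrets: 730, 0, 750, 130, 410 → max 750
E regrets: 720, 360, 0, 480, 490 → max 720
F regrets: 0, 70, 240, 0, 490 → max 490
Smallest max regret = 490 → F.

F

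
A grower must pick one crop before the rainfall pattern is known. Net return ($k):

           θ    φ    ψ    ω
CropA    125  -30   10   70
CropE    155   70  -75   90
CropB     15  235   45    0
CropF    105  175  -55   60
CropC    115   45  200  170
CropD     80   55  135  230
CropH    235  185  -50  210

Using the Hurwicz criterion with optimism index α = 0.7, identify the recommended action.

CropD

CropA: 0.7·125 + 0.3·(-30) = 78.5
CropE: 0.7·155 + 0.3·(-75) = 86
CropB: 0.7·235 + 0.3·0 = 164.5
CropF: 0.7·175 + 0.3·(-55) = 106
CropC: 0.7·200 + 0.3·45 = 153.5
CropD: 0.7·230 + 0.3·55 = 177.5
CropH: 0.7·235 + 0.3·(-50) = 149.5
Highest Hurwicz score = 177.5 → CropD.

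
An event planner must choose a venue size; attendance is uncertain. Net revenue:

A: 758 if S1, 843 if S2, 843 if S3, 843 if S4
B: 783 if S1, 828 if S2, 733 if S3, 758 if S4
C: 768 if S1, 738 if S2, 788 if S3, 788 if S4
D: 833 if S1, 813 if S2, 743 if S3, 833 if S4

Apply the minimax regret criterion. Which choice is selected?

A

Column bests: S1=833, S2=843, S3=843, S4=843.
A regrets: 75, 0, 0, 0 → max 75
B regrets: 50, 15, 110, 85 → max 110
C regrets: 65, 105, 55, 55 → max 105
D regrets: 0, 30, 100, 10 → max 100
Smallest max regret = 75 → A.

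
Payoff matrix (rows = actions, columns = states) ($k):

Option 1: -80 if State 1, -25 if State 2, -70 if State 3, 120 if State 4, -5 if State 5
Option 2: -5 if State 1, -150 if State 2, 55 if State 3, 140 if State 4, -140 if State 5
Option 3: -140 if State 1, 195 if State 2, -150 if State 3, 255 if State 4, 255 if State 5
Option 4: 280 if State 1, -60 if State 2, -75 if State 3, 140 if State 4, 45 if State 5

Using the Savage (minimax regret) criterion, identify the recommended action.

Column bests: State 1=280, State 2=195, State 3=55, State 4=255, State 5=255.
Option 1 regrets: 360, 220, 125, 135, 260 → max 360
Option 2 regrets: 285, 345, 0, 115, 395 → max 395
Option 3 regrets: 420, 0, 205, 0, 0 → max 420
Option 4 regrets: 0, 255, 130, 115, 210 → max 255
Smallest max regret = 255 → Option 4.

Option 4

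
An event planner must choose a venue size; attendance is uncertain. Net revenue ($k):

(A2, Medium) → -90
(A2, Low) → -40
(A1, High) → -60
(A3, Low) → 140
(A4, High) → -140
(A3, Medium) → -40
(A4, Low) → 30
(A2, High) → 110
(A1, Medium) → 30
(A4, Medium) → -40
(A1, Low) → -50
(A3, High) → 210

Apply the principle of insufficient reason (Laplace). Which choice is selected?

A3

Row averages: A1=-80/3, A2=-20/3, A3=310/3, A4=-50
Highest average = 310/3 → A3.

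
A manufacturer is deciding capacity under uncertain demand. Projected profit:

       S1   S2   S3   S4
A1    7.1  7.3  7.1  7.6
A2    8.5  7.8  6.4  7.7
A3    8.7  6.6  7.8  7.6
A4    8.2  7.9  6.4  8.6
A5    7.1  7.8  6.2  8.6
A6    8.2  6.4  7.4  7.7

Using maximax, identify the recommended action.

A3

Row maxima: A1=7.6, A2=8.5, A3=8.7, A4=8.6, A5=8.6, A6=8.2
Best best-case = 8.7 → A3.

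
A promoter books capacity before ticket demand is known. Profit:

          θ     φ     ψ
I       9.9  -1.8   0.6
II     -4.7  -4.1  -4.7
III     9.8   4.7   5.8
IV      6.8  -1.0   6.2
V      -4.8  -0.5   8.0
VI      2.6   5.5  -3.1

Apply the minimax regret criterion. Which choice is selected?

Column bests: θ=9.9, φ=5.5, ψ=8.0.
I regrets: 0.0, 7.3, 7.4 → max 7.4
II regrets: 14.6, 9.6, 12.7 → max 14.6
III regrets: 0.1, 0.8, 2.2 → max 2.2
IV regrets: 3.1, 6.5, 1.8 → max 6.5
V regrets: 14.7, 6.0, 0.0 → max 14.7
VI regrets: 7.3, 0.0, 11.1 → max 11.1
Smallest max regret = 2.2 → III.

III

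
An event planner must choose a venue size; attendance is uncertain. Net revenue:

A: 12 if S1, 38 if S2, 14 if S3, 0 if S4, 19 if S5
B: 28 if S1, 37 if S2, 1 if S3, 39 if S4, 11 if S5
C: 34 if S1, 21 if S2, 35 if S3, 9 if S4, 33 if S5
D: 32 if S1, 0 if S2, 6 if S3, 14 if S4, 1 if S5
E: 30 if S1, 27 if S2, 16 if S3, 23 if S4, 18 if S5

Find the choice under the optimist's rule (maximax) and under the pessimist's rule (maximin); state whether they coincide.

maximax → B; maximin → E (disagree)

Row maxima: A=38, B=39, C=35, D=32, E=30
Best best-case = 39 → B.
Row minima: A=0, B=1, C=9, D=0, E=16
Best worst-case = 16 → E.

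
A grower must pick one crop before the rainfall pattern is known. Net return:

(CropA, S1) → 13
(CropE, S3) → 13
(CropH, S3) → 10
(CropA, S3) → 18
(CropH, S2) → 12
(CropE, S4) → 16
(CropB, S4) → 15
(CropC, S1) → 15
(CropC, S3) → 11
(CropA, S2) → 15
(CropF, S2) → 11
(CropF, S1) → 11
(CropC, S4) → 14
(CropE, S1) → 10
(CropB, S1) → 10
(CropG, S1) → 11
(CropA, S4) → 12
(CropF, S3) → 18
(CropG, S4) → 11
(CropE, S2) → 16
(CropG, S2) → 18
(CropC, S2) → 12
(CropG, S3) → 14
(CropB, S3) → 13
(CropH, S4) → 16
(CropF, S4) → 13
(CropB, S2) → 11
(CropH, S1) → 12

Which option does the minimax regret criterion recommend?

CropA

Column bests: S1=15, S2=18, S3=18, S4=16.
CropE regrets: 5, 2, 5, 0 → max 5
CropA regrets: 2, 3, 0, 4 → max 4
CropF regrets: 4, 7, 0, 3 → max 7
CropG regrets: 4, 0, 4, 5 → max 5
CropC regrets: 0, 6, 7, 2 → max 7
CropB regrets: 5, 7, 5, 1 → max 7
CropH regrets: 3, 6, 8, 0 → max 8
Smallest max regret = 4 → CropA.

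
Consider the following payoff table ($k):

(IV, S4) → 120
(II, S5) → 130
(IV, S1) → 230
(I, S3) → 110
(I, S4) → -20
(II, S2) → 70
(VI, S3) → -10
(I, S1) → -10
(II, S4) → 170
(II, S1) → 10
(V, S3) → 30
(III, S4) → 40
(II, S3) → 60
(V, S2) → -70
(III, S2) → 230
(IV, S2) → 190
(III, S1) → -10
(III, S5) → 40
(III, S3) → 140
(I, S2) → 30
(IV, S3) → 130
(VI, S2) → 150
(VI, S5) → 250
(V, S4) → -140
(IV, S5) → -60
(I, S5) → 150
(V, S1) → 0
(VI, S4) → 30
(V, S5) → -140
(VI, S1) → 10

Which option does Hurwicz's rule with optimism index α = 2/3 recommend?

VI

I: 2/3·150 + 1/3·(-20) = 280/3
II: 2/3·170 + 1/3·10 = 350/3
III: 2/3·230 + 1/3·(-10) = 150
IV: 2/3·230 + 1/3·(-60) = 400/3
V: 2/3·30 + 1/3·(-140) = -80/3
VI: 2/3·250 + 1/3·(-10) = 490/3
Highest Hurwicz score = 490/3 → VI.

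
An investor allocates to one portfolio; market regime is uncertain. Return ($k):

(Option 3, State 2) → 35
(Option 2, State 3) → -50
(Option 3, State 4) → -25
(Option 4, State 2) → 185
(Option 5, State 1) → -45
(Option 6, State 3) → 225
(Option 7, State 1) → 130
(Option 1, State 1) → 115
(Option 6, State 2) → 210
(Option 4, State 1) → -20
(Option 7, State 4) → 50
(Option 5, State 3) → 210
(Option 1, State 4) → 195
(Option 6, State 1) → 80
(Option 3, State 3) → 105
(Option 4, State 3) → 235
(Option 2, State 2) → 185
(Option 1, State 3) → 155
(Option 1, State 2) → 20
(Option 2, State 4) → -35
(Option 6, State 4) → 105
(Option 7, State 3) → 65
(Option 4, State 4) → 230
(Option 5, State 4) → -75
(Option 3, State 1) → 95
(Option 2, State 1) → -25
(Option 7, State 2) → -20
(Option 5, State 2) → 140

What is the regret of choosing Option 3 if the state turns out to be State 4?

255

Best payoff under State 4 is 230.
Regret = 230 − (-25) = 255.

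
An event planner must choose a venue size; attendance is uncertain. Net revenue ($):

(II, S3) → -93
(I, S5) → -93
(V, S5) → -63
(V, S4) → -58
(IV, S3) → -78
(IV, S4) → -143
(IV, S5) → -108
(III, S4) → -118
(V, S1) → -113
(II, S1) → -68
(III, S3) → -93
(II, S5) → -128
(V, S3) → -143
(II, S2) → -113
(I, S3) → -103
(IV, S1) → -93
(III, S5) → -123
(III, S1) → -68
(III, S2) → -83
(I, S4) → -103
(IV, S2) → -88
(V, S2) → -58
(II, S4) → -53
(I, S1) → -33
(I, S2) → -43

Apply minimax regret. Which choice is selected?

Column bests: S1=-33, S2=-43, S3=-78, S4=-53, S5=-63.
I regrets: 0, 0, 25, 50, 30 → max 50
II regrets: 35, 70, 15, 0, 65 → max 70
III regrets: 35, 40, 15, 65, 60 → max 65
IV regrets: 60, 45, 0, 90, 45 → max 90
V regrets: 80, 15, 65, 5, 0 → max 80
Smallest max regret = 50 → I.

I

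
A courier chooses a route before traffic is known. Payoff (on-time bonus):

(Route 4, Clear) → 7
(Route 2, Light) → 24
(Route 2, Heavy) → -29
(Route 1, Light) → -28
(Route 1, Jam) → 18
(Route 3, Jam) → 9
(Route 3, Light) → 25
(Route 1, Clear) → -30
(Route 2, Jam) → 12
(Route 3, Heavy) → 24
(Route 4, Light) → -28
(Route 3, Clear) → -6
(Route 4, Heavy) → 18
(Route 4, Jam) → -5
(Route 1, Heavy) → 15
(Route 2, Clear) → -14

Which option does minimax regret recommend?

Route 3

Column bests: Clear=7, Light=25, Heavy=24, Jam=18.
Route 1 regrets: 37, 53, 9, 0 → max 53
Route 2 regrets: 21, 1, 53, 6 → max 53
Route 3 regrets: 13, 0, 0, 9 → max 13
Route 4 regrets: 0, 53, 6, 23 → max 53
Smallest max regret = 13 → Route 3.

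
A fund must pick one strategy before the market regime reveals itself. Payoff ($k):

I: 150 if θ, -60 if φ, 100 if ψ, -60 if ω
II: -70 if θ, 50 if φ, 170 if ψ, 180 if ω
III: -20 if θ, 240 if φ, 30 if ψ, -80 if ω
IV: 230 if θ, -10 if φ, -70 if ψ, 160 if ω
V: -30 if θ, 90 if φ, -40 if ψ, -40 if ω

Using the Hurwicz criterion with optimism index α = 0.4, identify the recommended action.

I: 0.4·150 + 0.6·(-60) = 24
II: 0.4·180 + 0.6·(-70) = 30
III: 0.4·240 + 0.6·(-80) = 48
IV: 0.4·230 + 0.6·(-70) = 50
V: 0.4·90 + 0.6·(-40) = 12
Highest Hurwicz score = 50 → IV.

IV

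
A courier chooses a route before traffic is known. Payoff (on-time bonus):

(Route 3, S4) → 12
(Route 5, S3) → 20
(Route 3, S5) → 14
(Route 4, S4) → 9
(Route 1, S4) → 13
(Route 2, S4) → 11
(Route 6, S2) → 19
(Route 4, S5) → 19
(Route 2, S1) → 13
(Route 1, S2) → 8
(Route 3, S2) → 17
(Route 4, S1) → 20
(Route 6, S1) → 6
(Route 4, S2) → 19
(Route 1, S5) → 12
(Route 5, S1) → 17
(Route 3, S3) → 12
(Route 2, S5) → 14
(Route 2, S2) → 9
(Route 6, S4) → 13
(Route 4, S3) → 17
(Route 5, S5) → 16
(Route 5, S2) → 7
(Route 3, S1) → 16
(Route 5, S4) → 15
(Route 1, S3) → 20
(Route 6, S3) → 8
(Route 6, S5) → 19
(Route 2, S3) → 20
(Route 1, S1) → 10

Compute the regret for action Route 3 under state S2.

Best payoff under S2 is 19.
Regret = 19 − 17 = 2.

2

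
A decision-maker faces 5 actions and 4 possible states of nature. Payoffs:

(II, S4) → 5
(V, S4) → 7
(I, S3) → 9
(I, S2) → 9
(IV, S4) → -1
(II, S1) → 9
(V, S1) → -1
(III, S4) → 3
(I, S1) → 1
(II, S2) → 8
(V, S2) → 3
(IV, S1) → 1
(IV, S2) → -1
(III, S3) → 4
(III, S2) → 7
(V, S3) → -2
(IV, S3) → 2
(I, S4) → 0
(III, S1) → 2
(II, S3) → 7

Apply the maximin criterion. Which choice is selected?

Row minima: I=0, II=5, III=2, IV=-1, V=-2
Best worst-case = 5 → II.

II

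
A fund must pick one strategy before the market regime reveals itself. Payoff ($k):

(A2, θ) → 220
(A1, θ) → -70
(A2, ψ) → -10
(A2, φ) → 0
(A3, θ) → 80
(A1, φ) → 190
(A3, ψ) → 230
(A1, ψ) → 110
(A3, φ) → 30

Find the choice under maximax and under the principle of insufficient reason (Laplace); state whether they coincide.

Row maxima: A1=190, A2=220, A3=230
Best best-case = 230 → A3.
Row averages: A1=230/3, A2=70, A3=340/3
Highest average = 340/3 → A3.

maximax → A3; laplace → A3 (agree)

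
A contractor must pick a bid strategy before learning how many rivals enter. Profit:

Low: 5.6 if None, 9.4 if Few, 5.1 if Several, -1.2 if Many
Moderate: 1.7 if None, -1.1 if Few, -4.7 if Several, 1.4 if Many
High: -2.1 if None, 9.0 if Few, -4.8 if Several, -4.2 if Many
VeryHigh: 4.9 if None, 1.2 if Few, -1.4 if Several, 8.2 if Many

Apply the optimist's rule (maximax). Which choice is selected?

Low

Row maxima: Low=9.4, Moderate=1.7, High=9.0, VeryHigh=8.2
Best best-case = 9.4 → Low.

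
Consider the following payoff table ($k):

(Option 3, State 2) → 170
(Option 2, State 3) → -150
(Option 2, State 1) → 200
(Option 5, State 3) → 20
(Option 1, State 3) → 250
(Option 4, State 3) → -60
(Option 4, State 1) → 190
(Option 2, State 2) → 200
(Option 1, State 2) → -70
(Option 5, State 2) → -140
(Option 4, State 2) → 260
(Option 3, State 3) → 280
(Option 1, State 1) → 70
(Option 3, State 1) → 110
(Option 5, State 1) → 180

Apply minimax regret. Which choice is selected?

Option 3

Column bests: State 1=200, State 2=260, State 3=280.
Option 1 regrets: 130, 330, 30 → max 330
Option 2 regrets: 0, 60, 430 → max 430
Option 3 regrets: 90, 90, 0 → max 90
Option 4 regrets: 10, 0, 340 → max 340
Option 5 regrets: 20, 400, 260 → max 400
Smallest max regret = 90 → Option 3.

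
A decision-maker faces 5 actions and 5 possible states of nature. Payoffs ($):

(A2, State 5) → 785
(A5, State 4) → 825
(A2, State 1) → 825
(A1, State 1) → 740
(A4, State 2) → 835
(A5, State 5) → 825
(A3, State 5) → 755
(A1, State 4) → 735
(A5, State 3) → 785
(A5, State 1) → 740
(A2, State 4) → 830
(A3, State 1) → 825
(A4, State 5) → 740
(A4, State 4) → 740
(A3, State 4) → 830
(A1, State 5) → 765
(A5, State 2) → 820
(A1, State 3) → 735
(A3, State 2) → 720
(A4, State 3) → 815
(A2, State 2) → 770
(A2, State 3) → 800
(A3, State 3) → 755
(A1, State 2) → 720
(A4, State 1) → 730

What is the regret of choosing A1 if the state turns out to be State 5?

60

Best payoff under State 5 is 825.
Regret = 825 − 765 = 60.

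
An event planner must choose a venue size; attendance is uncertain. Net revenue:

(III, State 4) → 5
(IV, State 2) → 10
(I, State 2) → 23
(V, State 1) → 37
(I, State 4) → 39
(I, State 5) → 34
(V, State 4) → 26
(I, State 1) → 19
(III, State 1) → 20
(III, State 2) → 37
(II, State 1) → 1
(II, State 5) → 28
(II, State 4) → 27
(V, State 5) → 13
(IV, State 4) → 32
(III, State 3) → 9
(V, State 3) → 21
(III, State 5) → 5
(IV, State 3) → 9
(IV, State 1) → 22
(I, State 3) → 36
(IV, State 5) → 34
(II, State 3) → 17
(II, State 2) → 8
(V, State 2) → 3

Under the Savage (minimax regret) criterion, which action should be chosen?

Column bests: State 1=37, State 2=37, State 3=36, State 4=39, State 5=34.
I regrets: 18, 14, 0, 0, 0 → max 18
II regrets: 36, 29, 19, 12, 6 → max 36
III regrets: 17, 0, 27, 34, 29 → max 34
IV regrets: 15, 27, 27, 7, 0 → max 27
V regrets: 0, 34, 15, 13, 21 → max 34
Smallest max regret = 18 → I.

I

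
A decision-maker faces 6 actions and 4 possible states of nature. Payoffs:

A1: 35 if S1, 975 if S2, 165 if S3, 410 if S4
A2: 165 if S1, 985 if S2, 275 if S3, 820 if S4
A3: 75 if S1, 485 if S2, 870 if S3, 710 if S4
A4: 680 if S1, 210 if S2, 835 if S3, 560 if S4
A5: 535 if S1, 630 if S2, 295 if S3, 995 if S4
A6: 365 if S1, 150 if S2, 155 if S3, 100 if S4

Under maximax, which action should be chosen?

Row maxima: A1=975, A2=985, A3=870, A4=835, A5=995, A6=365
Best best-case = 995 → A5.

A5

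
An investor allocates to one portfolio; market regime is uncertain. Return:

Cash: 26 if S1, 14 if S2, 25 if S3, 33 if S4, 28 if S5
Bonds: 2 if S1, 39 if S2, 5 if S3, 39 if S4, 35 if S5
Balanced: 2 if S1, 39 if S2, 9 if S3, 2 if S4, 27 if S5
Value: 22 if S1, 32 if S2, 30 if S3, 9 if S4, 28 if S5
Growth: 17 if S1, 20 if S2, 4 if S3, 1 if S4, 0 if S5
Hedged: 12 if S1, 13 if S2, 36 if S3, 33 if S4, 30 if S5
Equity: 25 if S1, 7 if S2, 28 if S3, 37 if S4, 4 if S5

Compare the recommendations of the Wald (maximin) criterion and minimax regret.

Row minima: Cash=14, Bonds=2, Balanced=2, Value=9, Growth=0, Hedged=12, Equity=4
Best worst-case = 14 → Cash.
Column bests: S1=26, S2=39, S3=36, S4=39, S5=35.
Cash regrets: 0, 25, 11, 6, 7 → max 25
Bonds regrets: 24, 0, 31, 0, 0 → max 31
Balanced regrets: 24, 0, 27, 37, 8 → max 37
Value regrets: 4, 7, 6, 30, 7 → max 30
Growth regrets: 9, 19, 32, 38, 35 → max 38
Hedged regrets: 14, 26, 0, 6, 5 → max 26
Equity regrets: 1, 32, 8, 2, 31 → max 32
Smallest max regret = 25 → Cash.

maximin → Cash; minimax regret → Cash (agree)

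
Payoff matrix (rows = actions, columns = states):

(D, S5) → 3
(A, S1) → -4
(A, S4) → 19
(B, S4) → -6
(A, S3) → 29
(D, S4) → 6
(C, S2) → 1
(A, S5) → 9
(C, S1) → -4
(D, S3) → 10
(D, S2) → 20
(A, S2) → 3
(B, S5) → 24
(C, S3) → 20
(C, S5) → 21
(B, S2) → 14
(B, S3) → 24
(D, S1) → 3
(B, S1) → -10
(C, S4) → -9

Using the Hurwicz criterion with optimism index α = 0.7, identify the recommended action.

A

A: 0.7·29 + 0.3·(-4) = 19.1
B: 0.7·24 + 0.3·(-10) = 13.8
C: 0.7·21 + 0.3·(-9) = 12
D: 0.7·20 + 0.3·3 = 14.9
Highest Hurwicz score = 19.1 → A.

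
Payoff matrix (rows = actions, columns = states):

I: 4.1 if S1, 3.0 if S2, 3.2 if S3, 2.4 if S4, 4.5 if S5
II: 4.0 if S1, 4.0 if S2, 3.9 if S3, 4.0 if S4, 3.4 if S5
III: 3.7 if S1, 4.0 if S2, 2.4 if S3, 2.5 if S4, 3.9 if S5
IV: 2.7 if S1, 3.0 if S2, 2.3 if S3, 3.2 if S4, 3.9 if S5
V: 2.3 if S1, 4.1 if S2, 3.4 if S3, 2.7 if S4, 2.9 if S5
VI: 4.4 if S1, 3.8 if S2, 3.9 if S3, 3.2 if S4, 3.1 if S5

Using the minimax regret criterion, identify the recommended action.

II

Column bests: S1=4.4, S2=4.1, S3=3.9, S4=4.0, S5=4.5.
I regrets: 0.3, 1.1, 0.7, 1.6, 0.0 → max 1.6
II regrets: 0.4, 0.1, 0.0, 0.0, 1.1 → max 1.1
III regrets: 0.7, 0.1, 1.5, 1.5, 0.6 → max 1.5
IV regrets: 1.7, 1.1, 1.6, 0.8, 0.6 → max 1.7
V regrets: 2.1, 0.0, 0.5, 1.3, 1.6 → max 2.1
VI regrets: 0.0, 0.3, 0.0, 0.8, 1.4 → max 1.4
Smallest max regret = 1.1 → II.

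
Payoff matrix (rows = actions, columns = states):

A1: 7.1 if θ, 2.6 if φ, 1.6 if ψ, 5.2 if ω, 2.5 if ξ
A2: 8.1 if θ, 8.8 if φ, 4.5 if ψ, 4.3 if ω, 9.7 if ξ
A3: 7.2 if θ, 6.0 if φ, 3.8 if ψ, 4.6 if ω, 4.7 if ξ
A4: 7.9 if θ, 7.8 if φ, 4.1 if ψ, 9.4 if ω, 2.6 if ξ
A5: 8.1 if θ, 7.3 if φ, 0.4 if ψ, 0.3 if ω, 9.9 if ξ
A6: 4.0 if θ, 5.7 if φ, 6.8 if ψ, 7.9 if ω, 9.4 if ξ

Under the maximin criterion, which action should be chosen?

A2

Row minima: A1=1.6, A2=4.3, A3=3.8, A4=2.6, A5=0.3, A6=4.0
Best worst-case = 4.3 → A2.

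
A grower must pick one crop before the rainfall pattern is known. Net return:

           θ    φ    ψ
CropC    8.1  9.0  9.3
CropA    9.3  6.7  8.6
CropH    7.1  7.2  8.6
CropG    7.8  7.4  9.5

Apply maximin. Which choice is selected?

Row minima: CropC=8.1, CropA=6.7, CropH=7.1, CropG=7.4
Best worst-case = 8.1 → CropC.

CropC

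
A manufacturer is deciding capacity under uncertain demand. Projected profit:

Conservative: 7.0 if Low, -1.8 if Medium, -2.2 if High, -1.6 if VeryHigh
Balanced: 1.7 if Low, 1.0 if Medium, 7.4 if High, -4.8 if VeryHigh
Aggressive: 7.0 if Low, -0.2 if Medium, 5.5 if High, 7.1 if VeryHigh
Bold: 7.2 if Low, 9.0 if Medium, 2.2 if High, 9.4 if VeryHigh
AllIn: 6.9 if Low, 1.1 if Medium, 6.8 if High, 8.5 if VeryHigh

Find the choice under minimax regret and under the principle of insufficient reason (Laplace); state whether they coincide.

minimax regret → Bold; laplace → Bold (agree)

Column bests: Low=7.2, Medium=9.0, High=7.4, VeryHigh=9.4.
Conservative regrets: 0.2, 10.8, 9.6, 11.0 → max 11.0
Balanced regrets: 5.5, 8.0, 0.0, 14.2 → max 14.2
Aggressive regrets: 0.2, 9.2, 1.9, 2.3 → max 9.2
Bold regrets: 0.0, 0.0, 5.2, 0.0 → max 5.2
AllIn regrets: 0.3, 7.9, 0.6, 0.9 → max 7.9
Smallest max regret = 5.2 → Bold.
Row averages: Conservative=0.35, Balanced=1.325, Aggressive=4.85, Bold=6.95, AllIn=5.825
Highest average = 6.95 → Bold.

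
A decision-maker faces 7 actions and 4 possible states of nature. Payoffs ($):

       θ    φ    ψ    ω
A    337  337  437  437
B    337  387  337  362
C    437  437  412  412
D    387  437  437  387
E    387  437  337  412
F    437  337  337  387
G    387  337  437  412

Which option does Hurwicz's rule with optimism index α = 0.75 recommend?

C

A: 0.75·437 + 0.25·337 = 412
B: 0.75·387 + 0.25·337 = 374.5
C: 0.75·437 + 0.25·412 = 430.75
D: 0.75·437 + 0.25·387 = 424.5
E: 0.75·437 + 0.25·337 = 412
F: 0.75·437 + 0.25·337 = 412
G: 0.75·437 + 0.25·337 = 412
Highest Hurwicz score = 430.75 → C.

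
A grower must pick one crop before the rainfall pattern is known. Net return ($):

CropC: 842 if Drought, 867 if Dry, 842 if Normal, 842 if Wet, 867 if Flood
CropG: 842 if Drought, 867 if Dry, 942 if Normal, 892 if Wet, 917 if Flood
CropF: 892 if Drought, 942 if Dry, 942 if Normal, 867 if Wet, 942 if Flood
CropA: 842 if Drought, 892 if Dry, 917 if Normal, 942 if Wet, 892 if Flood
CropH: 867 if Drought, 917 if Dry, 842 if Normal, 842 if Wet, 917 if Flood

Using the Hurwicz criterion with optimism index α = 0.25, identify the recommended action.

CropC: 0.25·867 + 0.75·842 = 848.25
CropG: 0.25·942 + 0.75·842 = 867
CropF: 0.25·942 + 0.75·867 = 885.75
CropA: 0.25·942 + 0.75·842 = 867
CropH: 0.25·917 + 0.75·842 = 860.75
Highest Hurwicz score = 885.75 → CropF.

CropF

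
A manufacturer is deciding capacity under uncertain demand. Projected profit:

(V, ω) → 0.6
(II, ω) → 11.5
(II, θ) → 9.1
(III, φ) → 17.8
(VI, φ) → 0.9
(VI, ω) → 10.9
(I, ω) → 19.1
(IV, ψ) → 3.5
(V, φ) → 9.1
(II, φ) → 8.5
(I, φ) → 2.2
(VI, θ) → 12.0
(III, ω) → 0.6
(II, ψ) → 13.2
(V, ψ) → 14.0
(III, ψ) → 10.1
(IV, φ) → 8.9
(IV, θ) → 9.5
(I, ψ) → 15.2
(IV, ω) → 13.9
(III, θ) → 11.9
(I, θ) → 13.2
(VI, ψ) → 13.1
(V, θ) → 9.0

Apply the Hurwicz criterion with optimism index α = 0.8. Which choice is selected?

I: 0.8·19.1 + 0.2·2.2 = 15.72
II: 0.8·13.2 + 0.2·8.5 = 12.26
III: 0.8·17.8 + 0.2·0.6 = 14.36
IV: 0.8·13.9 + 0.2·3.5 = 11.82
V: 0.8·14.0 + 0.2·0.6 = 11.32
VI: 0.8·13.1 + 0.2·0.9 = 10.66
Highest Hurwicz score = 15.72 → I.

I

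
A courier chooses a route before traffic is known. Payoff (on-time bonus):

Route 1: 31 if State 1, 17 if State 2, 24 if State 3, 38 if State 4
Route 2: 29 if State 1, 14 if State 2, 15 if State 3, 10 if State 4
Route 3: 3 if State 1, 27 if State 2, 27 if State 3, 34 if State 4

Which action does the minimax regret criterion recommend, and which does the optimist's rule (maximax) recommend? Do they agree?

minimax regret → Route 1; maximax → Route 1 (agree)

Column bests: State 1=31, State 2=27, State 3=27, State 4=38.
Route 1 regrets: 0, 10, 3, 0 → max 10
Route 2 regrets: 2, 13, 12, 28 → max 28
Route 3 regrets: 28, 0, 0, 4 → max 28
Smallest max regret = 10 → Route 1.
Row maxima: Route 1=38, Route 2=29, Route 3=34
Best best-case = 38 → Route 1.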